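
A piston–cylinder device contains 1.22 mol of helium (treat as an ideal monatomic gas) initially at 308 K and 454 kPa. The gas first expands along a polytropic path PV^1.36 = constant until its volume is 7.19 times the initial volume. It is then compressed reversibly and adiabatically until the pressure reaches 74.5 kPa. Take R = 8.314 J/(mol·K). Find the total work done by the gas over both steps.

3450 J

V₁ = nRT₁/P₁ = 1.22×8.314×308/454 = 6.88 L.
Step 1 — Polytropic n=1.36: T₂ = T₁(V₁/V₂)^(n−1) = 308×(0.139)^0.36 = 151 K; P₂ = P₁(V₁/V₂)^n = 31.0 kPa.
W = (P₁V₁−P₂V₂)/(n−1) = (454×6.88−31.0×49.5)/0.36 = 4410 J.
ΔU = nCvΔT = 1.22×12.5×(151−308) = -2380 J.
Q = ΔU + W = 2030 J.
State after step 1: P = 31.0 kPa, V = 49.5 L, T = 151 K.
Step 2 — Adiabatic: T₂/T₁ = (P₂/P₁)^((γ−1)/γ) ⇒ T₂ = 151×(2.40)^0.400 = 215 K; V₂ = 29.3 L.
ΔU = nCvΔT = 1.22×12.5×(215−151) = 966 J.
Q = 0 for an adiabatic process, so W = −ΔU = -966 J.
Net over both steps: W = 3450 J, Q = 2030 J, ΔU = -1420 J.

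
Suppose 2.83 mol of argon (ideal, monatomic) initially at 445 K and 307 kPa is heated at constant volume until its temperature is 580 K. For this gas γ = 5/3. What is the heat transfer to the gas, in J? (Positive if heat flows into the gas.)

4760 J

V₁ = nRT₁/P₁ = 2.83×8.314×445/307 = 34.1 L.
Isochoric: V stays 34.1 L; P/T = const ⇒ T₂ = 580 K, P₂ = 400 kPa.
W = 0 (no volume change).
ΔU = nCvΔT = 2.83×12.5×(580−445) = 4760 J.
Q = ΔU = 4760 J.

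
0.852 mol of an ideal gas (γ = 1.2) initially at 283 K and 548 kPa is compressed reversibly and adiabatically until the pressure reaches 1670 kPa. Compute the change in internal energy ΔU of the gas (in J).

V₁ = nRT₁/P₁ = 0.852×8.314×283/548 = 3.66 L.
Adiabatic: T₂/T₁ = (P₂/P₁)^((γ−1)/γ) ⇒ T₂ = 283×(3.05)^0.167 = 341 K; V₂ = 1.45 L.
For an ideal gas ΔU = nCvΔT with Cv = R/(γ−1) = 41.6 J/(mol·K).
ΔU = 0.852×41.6×(341−283) = 2050 J.

2050 J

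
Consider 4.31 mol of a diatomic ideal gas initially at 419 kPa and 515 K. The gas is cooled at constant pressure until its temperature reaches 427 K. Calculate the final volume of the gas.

36.5 L

V₁ = nRT₁/P₁ = 4.31×8.314×515/419 = 44.0 L.
Isobaric: P stays 419 kPa; V/T = const ⇒ T₂ = 427 K, V₂ = 36.5 L.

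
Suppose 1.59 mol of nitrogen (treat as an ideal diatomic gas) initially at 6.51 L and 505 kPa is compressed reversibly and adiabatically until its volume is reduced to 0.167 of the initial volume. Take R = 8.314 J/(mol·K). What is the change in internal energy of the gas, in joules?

8600 J

T₁ = P₁V₁/(nR) = 505×6.51/(1.59×8.314) = 249 K.
Adiabatic: TV^(γ−1) = const ⇒ T₂ = 249×(5.99)^0.400 = 509 K; PV^γ = const ⇒ P₂ = 6190 kPa.
For an ideal gas ΔU = nCvΔT with Cv = (5/2)R = 20.8 J/(mol·K).
ΔU = 1.59×20.8×(509−249) = 8600 J.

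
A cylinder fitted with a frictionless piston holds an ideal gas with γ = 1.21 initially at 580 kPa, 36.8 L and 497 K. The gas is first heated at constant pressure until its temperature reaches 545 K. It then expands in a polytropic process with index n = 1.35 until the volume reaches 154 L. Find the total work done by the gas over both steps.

27100 J

n = P₁V₁/(RT₁) = 580×36.8/(8.314×497) = 5.17 mol.
Step 1 — Isobaric: P stays 580 kPa; V/T = const ⇒ T₂ = 545 K, V₂ = 40.4 L.
W = PΔV = 580×(40.4−36.8) kPa·L = 2060 J.
ΔU = nCvΔT = 5.17×39.6×(545−497) = 9820 J.
Q = ΔU + W = nCpΔT = 11900 J.
State after step 1: P = 580 kPa, V = 40.4 L, T = 545 K.
Step 2 — Polytropic n=1.35: T₂ = T₁(V₁/V₂)^(n−1) = 545×(0.262)^0.35 = 341 K; P₂ = P₁(V₁/V₂)^n = 95.1 kPa.
W = (P₁V₁−P₂V₂)/(n−1) = (580×40.4−95.1×154)/0.35 = 25000 J.
ΔU = nCvΔT = 5.17×39.6×(341−545) = -41700 J.
Q = ΔU + W = -16700 J.
Net over both steps: W = 27100 J, Q = -4810 J, ΔU = -31900 J.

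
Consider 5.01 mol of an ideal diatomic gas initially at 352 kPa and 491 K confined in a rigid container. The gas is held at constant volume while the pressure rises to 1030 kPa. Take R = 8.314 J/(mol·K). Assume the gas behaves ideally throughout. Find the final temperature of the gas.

1440 K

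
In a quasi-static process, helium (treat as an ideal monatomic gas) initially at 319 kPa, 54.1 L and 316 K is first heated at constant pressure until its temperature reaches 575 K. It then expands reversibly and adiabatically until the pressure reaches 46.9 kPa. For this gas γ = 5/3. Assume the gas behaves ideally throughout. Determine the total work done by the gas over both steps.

39400 J

n = P₁V₁/(RT₁) = 319×54.1/(8.314×316) = 6.57 mol.
Step 1 — Isobaric: P stays 319 kPa; V/T = const ⇒ T₂ = 575 K, V₂ = 98.4 L.
W = PΔV = 319×(98.4−54.1) kPa·L = 14100 J.
ΔU = nCvΔT = 6.57×12.5×(575−316) = 21200 J.
Q = ΔU + W = nCpΔT = 35400 J.
State after step 1: P = 319 kPa, V = 98.4 L, T = 575 K.
Step 2 — Adiabatic: T₂/T₁ = (P₂/P₁)^((γ−1)/γ) ⇒ T₂ = 575×(0.147)^0.400 = 267 K; V₂ = 311 L.
ΔU = nCvΔT = 6.57×12.5×(267−575) = -25200 J.
Q = 0 for an adiabatic process, so W = −ΔU = 25200 J.
Net over both steps: W = 39400 J, Q = 35400 J, ΔU = -4010 J.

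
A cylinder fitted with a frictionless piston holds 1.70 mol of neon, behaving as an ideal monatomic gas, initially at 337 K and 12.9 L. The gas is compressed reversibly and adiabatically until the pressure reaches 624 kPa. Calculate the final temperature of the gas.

416 K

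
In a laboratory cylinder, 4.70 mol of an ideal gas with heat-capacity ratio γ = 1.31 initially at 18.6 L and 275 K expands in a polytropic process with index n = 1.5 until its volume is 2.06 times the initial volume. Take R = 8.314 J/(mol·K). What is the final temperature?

192 K

P₁ = nRT₁/V₁ = 4.70×8.314×275/18.6 = 578 kPa.
Polytropic n=1.5: T₂ = T₁(V₁/V₂)^(n−1) = 275×(0.485)^0.50 = 192 K; P₂ = P₁(V₁/V₂)^n = 195 kPa.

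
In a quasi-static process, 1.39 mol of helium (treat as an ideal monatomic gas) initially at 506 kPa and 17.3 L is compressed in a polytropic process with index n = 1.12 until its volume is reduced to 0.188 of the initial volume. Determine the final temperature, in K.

926 K

T₁ = P₁V₁/(nR) = 506×17.3/(1.39×8.314) = 757 K.
Polytropic n=1.12: T₂ = T₁(V₁/V₂)^(n−1) = 757×(5.32)^0.12 = 926 K; P₂ = P₁(V₁/V₂)^n = 3290 kPa.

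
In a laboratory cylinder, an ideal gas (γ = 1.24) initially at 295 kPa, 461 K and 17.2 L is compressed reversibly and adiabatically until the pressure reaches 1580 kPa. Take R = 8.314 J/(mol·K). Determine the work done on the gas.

8110 J

n = P₁V₁/(RT₁) = 295×17.2/(8.314×461) = 1.32 mol.
Adiabatic: T₂/T₁ = (P₂/P₁)^((γ−1)/γ) ⇒ T₂ = 461×(5.36)^0.194 = 638 K; V₂ = 4.44 L.
ΔU = nCvΔT = 1.32×34.6×(638−461) = 8110 J.
Q = 0 for an adiabatic process, so W = −ΔU = -8110 J.
Work done on the gas = −W_by = 8110 J.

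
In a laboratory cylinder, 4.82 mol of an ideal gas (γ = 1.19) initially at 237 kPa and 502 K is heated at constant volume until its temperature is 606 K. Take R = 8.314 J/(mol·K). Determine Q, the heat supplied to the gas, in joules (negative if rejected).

V₁ = nRT₁/P₁ = 4.82×8.314×502/237 = 84.9 L.
Isochoric: V stays 84.9 L; P/T = const ⇒ T₂ = 606 K, P₂ = 286 kPa.
W = 0 (no volume change).
ΔU = nCvΔT = 4.82×43.8×(606−502) = 21900 J.
Q = ΔU = 21900 J.

21900 J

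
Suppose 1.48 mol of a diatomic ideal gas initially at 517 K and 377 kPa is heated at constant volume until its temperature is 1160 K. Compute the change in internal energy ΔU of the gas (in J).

19800 J

V₁ = nRT₁/P₁ = 1.48×8.314×517/377 = 16.9 L.
Isochoric: V stays 16.9 L; P/T = const ⇒ T₂ = 1160 K, P₂ = 846 kPa.
For an ideal gas ΔU = nCvΔT with Cv = (5/2)R = 20.8 J/(mol·K).
ΔU = 1.48×20.8×(1160−517) = 19800 J.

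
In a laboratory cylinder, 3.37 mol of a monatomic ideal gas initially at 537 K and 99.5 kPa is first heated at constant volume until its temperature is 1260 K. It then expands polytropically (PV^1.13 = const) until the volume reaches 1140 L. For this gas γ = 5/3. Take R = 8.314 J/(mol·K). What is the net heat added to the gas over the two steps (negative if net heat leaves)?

V₁ = nRT₁/P₁ = 3.37×8.314×537/99.5 = 151 L.
Step 1 — Isochoric: V stays 151 L; P/T = const ⇒ T₂ = 1260 K, P₂ = 233 kPa.
W = 0 (no volume change).
ΔU = nCvΔT = 3.37×12.5×(1260−537) = 30400 J.
Q = ΔU = 30400 J.
State after step 1: P = 233 kPa, V = 151 L, T = 1260 K.
Step 2 — Polytropic n=1.13: T₂ = T₁(V₁/V₂)^(n−1) = 1260×(0.133)^0.13 = 969 K; P₂ = P₁(V₁/V₂)^n = 23.8 kPa.
W = (P₁V₁−P₂V₂)/(n−1) = (233×151−23.8×1140)/0.13 = 62700 J.
ΔU = nCvΔT = 3.37×12.5×(969−1260) = -12200 J.
Q = ΔU + W = 50500 J.
Net over both steps: W = 62700 J, Q = 80900 J, ΔU = 18200 J.

80900 J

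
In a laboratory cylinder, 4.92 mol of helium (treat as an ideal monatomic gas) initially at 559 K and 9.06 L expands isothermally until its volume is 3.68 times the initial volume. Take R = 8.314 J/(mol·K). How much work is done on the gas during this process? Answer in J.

P₁ = nRT₁/V₁ = 4.92×8.314×559/9.06 = 2520 kPa.
Isothermal: T stays 559 K; PV = const ⇒ V₂ = 33.3 L, P₂ = 686 kPa.
W = nRT ln(V₂/V₁) = 4.92×8.314×559×ln(3.68) = 29800 J.
Work done on the gas = −W_by = -29800 J.

-29800 J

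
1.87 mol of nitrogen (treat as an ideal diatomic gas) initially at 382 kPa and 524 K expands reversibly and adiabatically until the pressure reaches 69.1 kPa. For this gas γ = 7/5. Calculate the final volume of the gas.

V₁ = nRT₁/P₁ = 1.87×8.314×524/382 = 21.3 L.
Adiabatic: T₂/T₁ = (P₂/P₁)^((γ−1)/γ) ⇒ T₂ = 524×(0.181)^0.286 = 321 K; V₂ = 72.3 L.

72.3 L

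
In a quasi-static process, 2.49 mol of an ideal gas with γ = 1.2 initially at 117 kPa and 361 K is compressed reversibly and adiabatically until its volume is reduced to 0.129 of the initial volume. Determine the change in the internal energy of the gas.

18900 J

V₁ = nRT₁/P₁ = 2.49×8.314×361/117 = 63.9 L.
Adiabatic: TV^(γ−1) = const ⇒ T₂ = 361×(7.75)^0.200 = 544 K; PV^γ = const ⇒ P₂ = 1370 kPa.
For an ideal gas ΔU = nCvΔT with Cv = R/(γ−1) = 41.6 J/(mol·K).
ΔU = 2.49×41.6×(544−361) = 18900 J.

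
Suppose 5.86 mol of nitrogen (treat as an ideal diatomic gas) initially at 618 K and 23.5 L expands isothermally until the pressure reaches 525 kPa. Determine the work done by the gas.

P₁ = nRT₁/V₁ = 5.86×8.314×618/23.5 = 1280 kPa.
Isothermal: T stays 618 K; PV = const ⇒ V₂ = 57.4 L, P₂ = 525 kPa.
W = nRT ln(V₂/V₁) = 5.86×8.314×618×ln(2.44) = 26900 J.

26900 J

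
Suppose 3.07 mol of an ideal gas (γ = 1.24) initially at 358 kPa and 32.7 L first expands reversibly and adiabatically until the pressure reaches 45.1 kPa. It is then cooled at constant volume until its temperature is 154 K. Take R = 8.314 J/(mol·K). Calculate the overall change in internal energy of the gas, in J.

T₁ = P₁V₁/(nR) = 358×32.7/(3.07×8.314) = 459 K.
Step 1 — Adiabatic: T₂/T₁ = (P₂/P₁)^((γ−1)/γ) ⇒ T₂ = 459×(0.126)^0.194 = 307 K; V₂ = 174 L.
ΔU = nCvΔT = 3.07×34.6×(307−459) = -16100 J.
Q = 0 for an adiabatic process, so W = −ΔU = 16100 J.
State after step 1: P = 45.1 kPa, V = 174 L, T = 307 K.
Step 2 — Isochoric: V stays 174 L; P/T = const ⇒ T₂ = 154 K, P₂ = 22.6 kPa.
W = 0 (no volume change).
ΔU = nCvΔT = 3.07×34.6×(154−307) = -16300 J.
Q = ΔU = -16300 J.
Net over both steps: W = 16100 J, Q = -16300 J, ΔU = -32400 J.

-32400 J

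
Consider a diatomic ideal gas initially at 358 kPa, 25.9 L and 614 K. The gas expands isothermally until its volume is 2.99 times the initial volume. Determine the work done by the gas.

10200 J

n = P₁V₁/(RT₁) = 358×25.9/(8.314×614) = 1.82 mol.
Isothermal: T stays 614 K; PV = const ⇒ V₂ = 77.4 L, P₂ = 120 kPa.
W = nRT ln(V₂/V₁) = 1.82×8.314×614×ln(2.99) = 10200 J.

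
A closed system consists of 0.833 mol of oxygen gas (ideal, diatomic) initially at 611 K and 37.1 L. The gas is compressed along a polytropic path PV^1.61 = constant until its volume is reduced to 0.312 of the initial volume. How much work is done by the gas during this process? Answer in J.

-7180 J

P₁ = nRT₁/V₁ = 0.833×8.314×611/37.1 = 114 kPa.
Polytropic n=1.61: T₂ = T₁(V₁/V₂)^(n−1) = 611×(3.21)^0.61 = 1240 K; P₂ = P₁(V₁/V₂)^n = 744 kPa.
W = (P₁V₁−P₂V₂)/(n−1) = (114×37.1−744×11.6)/0.61 = -7180 J.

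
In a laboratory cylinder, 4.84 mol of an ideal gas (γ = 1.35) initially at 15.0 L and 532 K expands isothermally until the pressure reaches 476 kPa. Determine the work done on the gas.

-23500 J

P₁ = nRT₁/V₁ = 4.84×8.314×532/15.0 = 1430 kPa.
Isothermal: T stays 532 K; PV = const ⇒ V₂ = 45.0 L, P₂ = 476 kPa.
W = nRT ln(V₂/V₁) = 4.84×8.314×532×ln(3.00) = 23500 J.
Work done on the gas = −W_by = -23500 J.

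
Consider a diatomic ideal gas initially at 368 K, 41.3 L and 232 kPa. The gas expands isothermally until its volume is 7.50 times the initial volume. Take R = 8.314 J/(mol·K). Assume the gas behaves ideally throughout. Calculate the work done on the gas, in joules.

-19300 J

n = P₁V₁/(RT₁) = 232×41.3/(8.314×368) = 3.13 mol.
Isothermal: T stays 368 K; PV = const ⇒ V₂ = 310 L, P₂ = 30.9 kPa.
W = nRT ln(V₂/V₁) = 3.13×8.314×368×ln(7.50) = 19300 J.
Work done on the gas = −W_by = -19300 J.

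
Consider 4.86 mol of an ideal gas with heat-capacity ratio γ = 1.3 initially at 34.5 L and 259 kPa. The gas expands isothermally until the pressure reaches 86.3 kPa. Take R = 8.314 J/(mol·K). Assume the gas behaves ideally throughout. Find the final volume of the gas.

T₁ = P₁V₁/(nR) = 259×34.5/(4.86×8.314) = 221 K.
Isothermal: T stays 221 K; PV = const ⇒ V₂ = 104 L, P₂ = 86.3 kPa.

104 L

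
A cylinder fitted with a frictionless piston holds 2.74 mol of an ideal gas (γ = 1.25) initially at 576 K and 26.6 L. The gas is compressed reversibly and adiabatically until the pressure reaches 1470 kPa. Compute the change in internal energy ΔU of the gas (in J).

P₁ = nRT₁/V₁ = 2.74×8.314×576/26.6 = 493 kPa.
Adiabatic: T₂/T₁ = (P₂/P₁)^((γ−1)/γ) ⇒ T₂ = 576×(2.98)^0.200 = 717 K; V₂ = 11.1 L.
For an ideal gas ΔU = nCvΔT with Cv = R/(γ−1) = 33.3 J/(mol·K).
ΔU = 2.74×33.3×(717−576) = 12800 J.

12800 J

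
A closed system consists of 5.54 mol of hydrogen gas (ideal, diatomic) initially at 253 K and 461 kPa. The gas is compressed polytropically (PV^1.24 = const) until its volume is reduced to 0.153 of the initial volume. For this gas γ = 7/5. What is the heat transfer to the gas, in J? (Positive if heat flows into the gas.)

V₁ = nRT₁/P₁ = 5.54×8.314×253/461 = 25.3 L.
Polytropic n=1.24: T₂ = T₁(V₁/V₂)^(n−1) = 253×(6.54)^0.24 = 397 K; P₂ = P₁(V₁/V₂)^n = 4730 kPa.
W = (P₁V₁−P₂V₂)/(n−1) = (461×25.3−4730×3.87)/0.24 = -27600 J.
ΔU = nCvΔT = 5.54×20.8×(397−253) = 16600 J.
Q = ΔU + W = -11100 J.

-11100 J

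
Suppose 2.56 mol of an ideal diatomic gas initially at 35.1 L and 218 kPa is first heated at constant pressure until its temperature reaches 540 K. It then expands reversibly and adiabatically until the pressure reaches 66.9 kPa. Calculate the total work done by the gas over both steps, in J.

T₁ = P₁V₁/(nR) = 218×35.1/(2.56×8.314) = 360 K.
Step 1 — Isobaric: P stays 218 kPa; V/T = const ⇒ T₂ = 540 K, V₂ = 52.7 L.
W = PΔV = 218×(52.7−35.1) kPa·L = 3840 J.
ΔU = nCvΔT = 2.56×20.8×(540−360) = 9600 J.
Q = ΔU + W = nCpΔT = 13400 J.
State after step 1: P = 218 kPa, V = 52.7 L, T = 540 K.
Step 2 — Adiabatic: T₂/T₁ = (P₂/P₁)^((γ−1)/γ) ⇒ T₂ = 540×(0.307)^0.286 = 385 K; V₂ = 123 L.
ΔU = nCvΔT = 2.56×20.8×(385−540) = -8230 J.
Q = 0 for an adiabatic process, so W = −ΔU = 8230 J.
Net over both steps: W = 12100 J, Q = 13400 J, ΔU = 1370 J.

12100 J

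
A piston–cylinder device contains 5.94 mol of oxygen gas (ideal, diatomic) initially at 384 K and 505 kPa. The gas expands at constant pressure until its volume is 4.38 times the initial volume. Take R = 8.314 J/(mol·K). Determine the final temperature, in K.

V₁ = nRT₁/P₁ = 5.94×8.314×384/505 = 37.6 L.
Isobaric: P stays 505 kPa; V/T = const ⇒ T₂ = 1680 K, V₂ = 164 L.

1680 K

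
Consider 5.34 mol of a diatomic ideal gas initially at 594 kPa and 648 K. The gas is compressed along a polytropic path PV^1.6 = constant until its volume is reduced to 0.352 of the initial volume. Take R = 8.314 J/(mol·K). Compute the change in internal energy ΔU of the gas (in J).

62600 J

V₁ = nRT₁/P₁ = 5.34×8.314×648/594 = 48.4 L.
Polytropic n=1.6: T₂ = T₁(V₁/V₂)^(n−1) = 648×(2.84)^0.60 = 1210 K; P₂ = P₁(V₁/V₂)^n = 3160 kPa.
For an ideal gas ΔU = nCvΔT with Cv = (5/2)R = 20.8 J/(mol·K).
ΔU = 5.34×20.8×(1210−648) = 62600 J.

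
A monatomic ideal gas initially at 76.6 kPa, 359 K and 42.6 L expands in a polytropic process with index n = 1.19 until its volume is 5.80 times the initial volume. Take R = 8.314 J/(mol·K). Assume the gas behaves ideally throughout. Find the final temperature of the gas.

257 K

Polytropic n=1.19: T₂ = T₁(V₁/V₂)^(n−1) = 359×(0.172)^0.19 = 257 K; P₂ = P₁(V₁/V₂)^n = 9.46 kPa.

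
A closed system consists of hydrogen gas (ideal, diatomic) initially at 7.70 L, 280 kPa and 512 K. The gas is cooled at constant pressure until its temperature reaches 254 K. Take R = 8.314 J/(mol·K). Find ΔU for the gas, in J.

-2720 J

n = P₁V₁/(RT₁) = 280×7.70/(8.314×512) = 0.506 mol.
Isobaric: P stays 280 kPa; V/T = const ⇒ T₂ = 254 K, V₂ = 3.82 L.
For an ideal gas ΔU = nCvΔT with Cv = (5/2)R = 20.8 J/(mol·K).
ΔU = 0.506×20.8×(254−512) = -2720 J.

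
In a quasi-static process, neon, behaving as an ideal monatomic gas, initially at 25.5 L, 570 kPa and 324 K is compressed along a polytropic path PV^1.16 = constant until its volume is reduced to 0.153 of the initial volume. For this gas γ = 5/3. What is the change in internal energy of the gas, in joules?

7640 J

n = P₁V₁/(RT₁) = 570×25.5/(8.314×324) = 5.40 mol.
Polytropic n=1.16: T₂ = T₁(V₁/V₂)^(n−1) = 324×(6.54)^0.16 = 438 K; P₂ = P₁(V₁/V₂)^n = 5030 kPa.
For an ideal gas ΔU = nCvΔT with Cv = (3/2)R = 12.5 J/(mol·K).
ΔU = 5.40×12.5×(438−324) = 7640 J.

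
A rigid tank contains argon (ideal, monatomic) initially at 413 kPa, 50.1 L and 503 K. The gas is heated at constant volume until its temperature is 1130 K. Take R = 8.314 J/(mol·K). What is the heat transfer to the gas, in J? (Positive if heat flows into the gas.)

n = P₁V₁/(RT₁) = 413×50.1/(8.314×503) = 4.95 mol.
Isochoric: V stays 50.1 L; P/T = const ⇒ T₂ = 1130 K, P₂ = 928 kPa.
W = 0 (no volume change).
ΔU = nCvΔT = 4.95×12.5×(1130−503) = 38700 J.
Q = ΔU = 38700 J.

38700 J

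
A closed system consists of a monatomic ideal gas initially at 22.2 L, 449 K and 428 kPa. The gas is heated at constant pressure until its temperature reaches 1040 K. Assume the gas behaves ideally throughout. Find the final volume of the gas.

Isobaric: P stays 428 kPa; V/T = const ⇒ T₂ = 1040 K, V₂ = 51.4 L.

51.4 L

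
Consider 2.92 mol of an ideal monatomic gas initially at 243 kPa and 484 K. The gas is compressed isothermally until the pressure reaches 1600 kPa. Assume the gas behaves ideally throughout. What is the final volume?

7.34 L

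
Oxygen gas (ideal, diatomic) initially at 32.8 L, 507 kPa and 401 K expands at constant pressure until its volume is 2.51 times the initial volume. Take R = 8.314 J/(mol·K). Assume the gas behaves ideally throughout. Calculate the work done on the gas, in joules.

n = P₁V₁/(RT₁) = 507×32.8/(8.314×401) = 4.99 mol.
Isobaric: P stays 507 kPa; V/T = const ⇒ T₂ = 1010 K, V₂ = 82.3 L.
W = PΔV = 507×(82.3−32.8) kPa·L = 25100 J.
Work done on the gas = −W_by = -25100 J.

-25100 J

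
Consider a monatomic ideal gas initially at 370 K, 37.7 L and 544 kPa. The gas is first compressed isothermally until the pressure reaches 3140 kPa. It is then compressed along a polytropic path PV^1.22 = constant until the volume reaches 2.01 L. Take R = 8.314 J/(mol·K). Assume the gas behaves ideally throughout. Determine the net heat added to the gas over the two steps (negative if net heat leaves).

-54400 J

n = P₁V₁/(RT₁) = 544×37.7/(8.314×370) = 6.67 mol.
Step 1 — Isothermal: T stays 370 K; PV = const ⇒ V₂ = 6.53 L, P₂ = 3140 kPa.
ΔU = 0 (ideal gas, T constant).
W = nRT ln(V₂/V₁) = 6.67×8.314×370×ln(0.173) = -36000 J.
Q = ΔU + W = -36000 J.
State after step 1: P = 3140 kPa, V = 6.53 L, T = 370 K.
Step 2 — Polytropic n=1.22: T₂ = T₁(V₁/V₂)^(n−1) = 370×(3.25)^0.22 = 480 K; P₂ = P₁(V₁/V₂)^n = 13200 kPa.
W = (P₁V₁−P₂V₂)/(n−1) = (3140×6.53−13200×2.01)/0.22 = -27600 J.
ΔU = nCvΔT = 6.67×12.5×(480−370) = 9110 J.
Q = ΔU + W = -18500 J.
Net over both steps: W = -63500 J, Q = -54400 J, ΔU = 9110 J.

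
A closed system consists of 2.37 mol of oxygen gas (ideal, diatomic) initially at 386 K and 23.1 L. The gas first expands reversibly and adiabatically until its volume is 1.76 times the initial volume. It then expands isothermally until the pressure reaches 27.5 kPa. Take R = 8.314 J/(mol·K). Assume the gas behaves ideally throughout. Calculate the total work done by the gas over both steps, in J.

P₁ = nRT₁/V₁ = 2.37×8.314×386/23.1 = 329 kPa.
Step 1 — Adiabatic: TV^(γ−1) = const ⇒ T₂ = 386×(0.568)^0.400 = 308 K; PV^γ = const ⇒ P₂ = 149 kPa.
ΔU = nCvΔT = 2.37×20.8×(308−386) = -3850 J.
Q = 0 for an adiabatic process, so W = −ΔU = 3850 J.
State after step 1: P = 149 kPa, V = 40.7 L, T = 308 K.
Step 2 — Isothermal: T stays 308 K; PV = const ⇒ V₂ = 221 L, P₂ = 27.5 kPa.
ΔU = 0 (ideal gas, T constant).
W = nRT ln(V₂/V₁) = 2.37×8.314×308×ln(5.43) = 10300 J.
Q = ΔU + W = 10300 J.
Net over both steps: W = 14100 J, Q = 10300 J, ΔU = -3850 J.

14100 J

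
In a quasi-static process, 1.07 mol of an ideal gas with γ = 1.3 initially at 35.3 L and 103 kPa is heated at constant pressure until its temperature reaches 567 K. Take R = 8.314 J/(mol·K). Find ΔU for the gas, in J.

T₁ = P₁V₁/(nR) = 103×35.3/(1.07×8.314) = 409 K.
Isobaric: P stays 103 kPa; V/T = const ⇒ T₂ = 567 K, V₂ = 49.0 L.
For an ideal gas ΔU = nCvΔT with Cv = R/(γ−1) = 27.7 J/(mol·K).
ΔU = 1.07×27.7×(567−409) = 4690 J.

4690 J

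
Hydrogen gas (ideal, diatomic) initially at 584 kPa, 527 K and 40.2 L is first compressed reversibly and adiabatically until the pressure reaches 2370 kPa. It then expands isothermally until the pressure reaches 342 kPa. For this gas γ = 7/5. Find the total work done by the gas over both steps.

38900 J

n = P₁V₁/(RT₁) = 584×40.2/(8.314×527) = 5.36 mol.
Step 1 — Adiabatic: T₂/T₁ = (P₂/P₁)^((γ−1)/γ) ⇒ T₂ = 527×(4.06)^0.286 = 786 K; V₂ = 14.8 L.
ΔU = nCvΔT = 5.36×20.8×(786−527) = 28900 J.
Q = 0 for an adiabatic process, so W = −ΔU = -28900 J.
State after step 1: P = 2370 kPa, V = 14.8 L, T = 786 K.
Step 2 — Isothermal: T stays 786 K; PV = const ⇒ V₂ = 102 L, P₂ = 342 kPa.
ΔU = 0 (ideal gas, T constant).
W = nRT ln(V₂/V₁) = 5.36×8.314×786×ln(6.93) = 67800 J.
Q = ΔU + W = 67800 J.
Net over both steps: W = 38900 J, Q = 67800 J, ΔU = 28900 J.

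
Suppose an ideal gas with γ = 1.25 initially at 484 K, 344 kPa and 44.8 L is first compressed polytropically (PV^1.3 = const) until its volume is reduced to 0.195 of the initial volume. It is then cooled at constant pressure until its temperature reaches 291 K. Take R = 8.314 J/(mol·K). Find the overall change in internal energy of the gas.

-24600 J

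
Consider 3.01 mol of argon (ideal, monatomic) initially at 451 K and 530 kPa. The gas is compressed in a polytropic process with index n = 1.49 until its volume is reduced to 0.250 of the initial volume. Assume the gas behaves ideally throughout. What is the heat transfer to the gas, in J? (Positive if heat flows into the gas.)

-5940 J

V₁ = nRT₁/P₁ = 3.01×8.314×451/530 = 21.3 L.
Polytropic n=1.49: T₂ = T₁(V₁/V₂)^(n−1) = 451×(4.00)^0.49 = 890 K; P₂ = P₁(V₁/V₂)^n = 4180 kPa.
W = (P₁V₁−P₂V₂)/(n−1) = (530×21.3−4180×5.32)/0.49 = -22400 J.
ΔU = nCvΔT = 3.01×12.5×(890−451) = 16500 J.
Q = ΔU + W = -5940 J.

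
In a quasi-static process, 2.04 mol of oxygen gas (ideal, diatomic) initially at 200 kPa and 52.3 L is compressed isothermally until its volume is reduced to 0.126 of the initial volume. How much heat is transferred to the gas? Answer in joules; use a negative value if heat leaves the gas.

T₁ = P₁V₁/(nR) = 200×52.3/(2.04×8.314) = 617 K.
Isothermal: T stays 617 K; PV = const ⇒ V₂ = 6.59 L, P₂ = 1590 kPa.
ΔU = 0 (ideal gas, T constant).
W = nRT ln(V₂/V₁) = 2.04×8.314×617×ln(0.126) = -21700 J.
Q = ΔU + W = -21700 J.

-21700 J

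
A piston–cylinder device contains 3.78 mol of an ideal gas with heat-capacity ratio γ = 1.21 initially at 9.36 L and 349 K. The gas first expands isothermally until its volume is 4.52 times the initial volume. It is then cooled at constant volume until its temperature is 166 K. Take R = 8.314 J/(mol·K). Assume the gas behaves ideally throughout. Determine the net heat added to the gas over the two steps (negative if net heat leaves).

-10800 J

P₁ = nRT₁/V₁ = 3.78×8.314×349/9.36 = 1170 kPa.
Step 1 — Isothermal: T stays 349 K; PV = const ⇒ V₂ = 42.3 L, P₂ = 259 kPa.
ΔU = 0 (ideal gas, T constant).
W = nRT ln(V₂/V₁) = 3.78×8.314×349×ln(4.52) = 16500 J.
Q = ΔU + W = 16500 J.
State after step 1: P = 259 kPa, V = 42.3 L, T = 349 K.
Step 2 — Isochoric: V stays 42.3 L; P/T = const ⇒ T₂ = 166 K, P₂ = 123 kPa.
W = 0 (no volume change).
ΔU = nCvΔT = 3.78×39.6×(166−349) = -27400 J.
Q = ΔU = -27400 J.
Net over both steps: W = 16500 J, Q = -10800 J, ΔU = -27400 J.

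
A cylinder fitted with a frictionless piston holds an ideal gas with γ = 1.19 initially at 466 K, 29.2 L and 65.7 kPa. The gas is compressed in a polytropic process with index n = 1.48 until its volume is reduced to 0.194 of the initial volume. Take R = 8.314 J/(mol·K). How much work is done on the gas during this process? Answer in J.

n = P₁V₁/(RT₁) = 65.7×29.2/(8.314×466) = 0.495 mol.
Polytropic n=1.48: T₂ = T₁(V₁/V₂)^(n−1) = 466×(5.15)^0.48 = 1020 K; P₂ = P₁(V₁/V₂)^n = 744 kPa.
W = (P₁V₁−P₂V₂)/(n−1) = (65.7×29.2−744×5.66)/0.48 = -4780 J.
Work done on the gas = −W_by = 4780 J.

4780 J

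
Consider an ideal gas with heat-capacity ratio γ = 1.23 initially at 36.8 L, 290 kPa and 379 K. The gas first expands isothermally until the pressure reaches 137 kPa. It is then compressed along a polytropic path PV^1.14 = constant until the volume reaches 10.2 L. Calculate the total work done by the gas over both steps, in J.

n = P₁V₁/(RT₁) = 290×36.8/(8.314×379) = 3.39 mol.
Step 1 — Isothermal: T stays 379 K; PV = const ⇒ V₂ = 77.9 L, P₂ = 137 kPa.
ΔU = 0 (ideal gas, T constant).
W = nRT ln(V₂/V₁) = 3.39×8.314×379×ln(2.12) = 8000 J.
Q = ΔU + W = 8000 J.
State after step 1: P = 137 kPa, V = 77.9 L, T = 379 K.
Step 2 — Polytropic n=1.14: T₂ = T₁(V₁/V₂)^(n−1) = 379×(7.64)^0.14 = 504 K; P₂ = P₁(V₁/V₂)^n = 1390 kPa.
W = (P₁V₁−P₂V₂)/(n−1) = (137×77.9−1390×10.2)/0.14 = -25100 J.
ΔU = nCvΔT = 3.39×36.1×(504−379) = 15300 J.
Q = ΔU + W = -9820 J.
Net over both steps: W = -17100 J, Q = -1820 J, ΔU = 15300 J.

-17100 J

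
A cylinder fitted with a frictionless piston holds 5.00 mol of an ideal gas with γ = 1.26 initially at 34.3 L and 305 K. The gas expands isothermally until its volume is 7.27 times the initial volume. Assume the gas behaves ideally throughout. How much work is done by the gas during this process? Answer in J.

P₁ = nRT₁/V₁ = 5.00×8.314×305/34.3 = 370 kPa.
Isothermal: T stays 305 K; PV = const ⇒ V₂ = 249 L, P₂ = 50.8 kPa.
W = nRT ln(V₂/V₁) = 5.00×8.314×305×ln(7.27) = 25200 J.

25200 J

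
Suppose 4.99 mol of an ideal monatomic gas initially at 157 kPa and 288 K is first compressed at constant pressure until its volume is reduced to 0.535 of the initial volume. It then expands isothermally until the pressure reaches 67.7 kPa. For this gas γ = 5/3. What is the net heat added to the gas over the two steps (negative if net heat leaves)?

-8510 J

V₁ = nRT₁/P₁ = 4.99×8.314×288/157 = 76.1 L.
Step 1 — Isobaric: P stays 157 kPa; V/T = const ⇒ T₂ = 154 K, V₂ = 40.7 L.
W = PΔV = 157×(40.7−76.1) kPa·L = -5560 J.
ΔU = nCvΔT = 4.99×12.5×(154−288) = -8330 J.
Q = ΔU + W = nCpΔT = -13900 J.
State after step 1: P = 157 kPa, V = 40.7 L, T = 154 K.
Step 2 — Isothermal: T stays 154 K; PV = const ⇒ V₂ = 94.4 L, P₂ = 67.7 kPa.
ΔU = 0 (ideal gas, T constant).
W = nRT ln(V₂/V₁) = 4.99×8.314×154×ln(2.32) = 5380 J.
Q = ΔU + W = 5380 J.
Net over both steps: W = -179 J, Q = -8510 J, ΔU = -8330 J.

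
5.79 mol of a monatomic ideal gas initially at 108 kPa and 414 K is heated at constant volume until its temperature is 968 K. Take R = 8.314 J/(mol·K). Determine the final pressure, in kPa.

253 kPa

V₁ = nRT₁/P₁ = 5.79×8.314×414/108 = 185 L.
Isochoric: V stays 185 L; P/T = const ⇒ T₂ = 968 K, P₂ = 253 kPa.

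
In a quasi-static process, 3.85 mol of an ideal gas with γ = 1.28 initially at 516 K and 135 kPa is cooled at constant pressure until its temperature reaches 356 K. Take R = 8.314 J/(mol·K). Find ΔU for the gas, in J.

-18300 J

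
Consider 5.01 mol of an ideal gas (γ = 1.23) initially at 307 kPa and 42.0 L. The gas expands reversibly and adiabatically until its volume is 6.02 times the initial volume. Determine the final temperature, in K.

205 K

T₁ = P₁V₁/(nR) = 307×42.0/(5.01×8.314) = 310 K.
Adiabatic: TV^(γ−1) = const ⇒ T₂ = 310×(0.166)^0.230 = 205 K; PV^γ = const ⇒ P₂ = 33.7 kPa.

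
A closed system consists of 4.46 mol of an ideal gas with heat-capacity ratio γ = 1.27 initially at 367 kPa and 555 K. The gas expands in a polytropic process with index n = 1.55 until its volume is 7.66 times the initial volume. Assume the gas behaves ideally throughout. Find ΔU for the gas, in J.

V₁ = nRT₁/P₁ = 4.46×8.314×555/367 = 56.1 L.
Polytropic n=1.55: T₂ = T₁(V₁/V₂)^(n−1) = 555×(0.131)^0.55 = 181 K; P₂ = P₁(V₁/V₂)^n = 15.6 kPa.
For an ideal gas ΔU = nCvΔT with Cv = R/(γ−1) = 30.8 J/(mol·K).
ΔU = 4.46×30.8×(181−555) = -51300 J.

-51300 J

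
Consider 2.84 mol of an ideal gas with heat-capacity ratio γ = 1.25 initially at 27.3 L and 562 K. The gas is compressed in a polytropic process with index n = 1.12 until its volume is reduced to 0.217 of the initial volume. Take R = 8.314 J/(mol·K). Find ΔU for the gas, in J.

P₁ = nRT₁/V₁ = 2.84×8.314×562/27.3 = 486 kPa.
Polytropic n=1.12: T₂ = T₁(V₁/V₂)^(n−1) = 562×(4.61)^0.12 = 675 K; P₂ = P₁(V₁/V₂)^n = 2690 kPa.
For an ideal gas ΔU = nCvΔT with Cv = R/(γ−1) = 33.3 J/(mol·K).
ΔU = 2.84×33.3×(675−562) = 10700 J.

10700 J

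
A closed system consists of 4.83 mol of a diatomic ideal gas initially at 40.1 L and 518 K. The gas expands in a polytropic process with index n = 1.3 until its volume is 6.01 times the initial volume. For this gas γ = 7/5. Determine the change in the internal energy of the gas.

P₁ = nRT₁/V₁ = 4.83×8.314×518/40.1 = 519 kPa.
Polytropic n=1.3: T₂ = T₁(V₁/V₂)^(n−1) = 518×(0.166)^0.30 = 302 K; P₂ = P₁(V₁/V₂)^n = 50.4 kPa.
For an ideal gas ΔU = nCvΔT with Cv = (5/2)R = 20.8 J/(mol·K).
ΔU = 4.83×20.8×(302−518) = -21600 J.

-21600 J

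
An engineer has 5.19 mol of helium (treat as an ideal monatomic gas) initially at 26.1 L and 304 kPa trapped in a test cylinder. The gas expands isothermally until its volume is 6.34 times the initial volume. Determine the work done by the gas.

14700 J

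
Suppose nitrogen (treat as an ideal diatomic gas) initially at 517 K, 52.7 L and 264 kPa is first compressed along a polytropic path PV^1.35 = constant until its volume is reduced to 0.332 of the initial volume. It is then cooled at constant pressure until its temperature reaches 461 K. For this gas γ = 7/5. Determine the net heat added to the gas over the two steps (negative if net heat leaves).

n = P₁V₁/(RT₁) = 264×52.7/(8.314×517) = 3.24 mol.
Step 1 — Polytropic n=1.35: T₂ = T₁(V₁/V₂)^(n−1) = 517×(3.01)^0.35 = 760 K; P₂ = P₁(V₁/V₂)^n = 1170 kPa.
W = (P₁V₁−P₂V₂)/(n−1) = (264×52.7−1170×17.5)/0.35 = -18700 J.
ΔU = nCvΔT = 3.24×20.8×(760−517) = 16400 J.
Q = ΔU + W = -2340 J.
State after step 1: P = 1170 kPa, V = 17.5 L, T = 760 K.
Step 2 — Isobaric: P stays 1170 kPa; V/T = const ⇒ T₂ = 461 K, V₂ = 10.6 L.
W = PΔV = 1170×(10.6−17.5) kPa·L = -8060 J.
ΔU = nCvΔT = 3.24×20.8×(461−760) = -20100 J.
Q = ΔU + W = nCpΔT = -28200 J.
Net over both steps: W = -26800 J, Q = -30500 J, ΔU = -3770 J.

-30500 J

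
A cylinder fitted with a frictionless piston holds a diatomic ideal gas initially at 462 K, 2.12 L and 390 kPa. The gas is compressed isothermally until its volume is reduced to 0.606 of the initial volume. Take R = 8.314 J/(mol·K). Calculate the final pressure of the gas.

644 kPa

Isothermal: T stays 462 K; PV = const ⇒ V₂ = 1.28 L, P₂ = 644 kPa.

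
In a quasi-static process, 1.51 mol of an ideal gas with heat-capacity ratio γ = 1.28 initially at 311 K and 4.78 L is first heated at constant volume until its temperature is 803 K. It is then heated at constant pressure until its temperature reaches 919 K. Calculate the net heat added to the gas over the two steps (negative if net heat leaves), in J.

P₁ = nRT₁/V₁ = 1.51×8.314×311/4.78 = 817 kPa.
Step 1 — Isochoric: V stays 4.78 L; P/T = const ⇒ T₂ = 803 K, P₂ = 2110 kPa.
W = 0 (no volume change).
ΔU = nCvΔT = 1.51×29.7×(803−311) = 22100 J.
Q = ΔU = 22100 J.
State after step 1: P = 2110 kPa, V = 4.78 L, T = 803 K.
Step 2 — Isobaric: P stays 2110 kPa; V/T = const ⇒ T₂ = 919 K, V₂ = 5.47 L.
W = PΔV = 2110×(5.47−4.78) kPa·L = 1460 J.
ΔU = nCvΔT = 1.51×29.7×(919−803) = 5200 J.
Q = ΔU + W = nCpΔT = 6660 J.
Net over both steps: W = 1460 J, Q = 28700 J, ΔU = 27300 J.

28700 J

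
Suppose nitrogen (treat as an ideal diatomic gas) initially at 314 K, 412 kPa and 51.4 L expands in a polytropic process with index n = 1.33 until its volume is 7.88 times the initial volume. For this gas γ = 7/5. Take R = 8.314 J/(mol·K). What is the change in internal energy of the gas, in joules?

-26200 J

n = P₁V₁/(RT₁) = 412×51.4/(8.314×314) = 8.11 mol.
Polytropic n=1.33: T₂ = T₁(V₁/V₂)^(n−1) = 314×(0.127)^0.33 = 159 K; P₂ = P₁(V₁/V₂)^n = 26.5 kPa.
For an ideal gas ΔU = nCvΔT with Cv = (5/2)R = 20.8 J/(mol·K).
ΔU = 8.11×20.8×(159−314) = -26200 J.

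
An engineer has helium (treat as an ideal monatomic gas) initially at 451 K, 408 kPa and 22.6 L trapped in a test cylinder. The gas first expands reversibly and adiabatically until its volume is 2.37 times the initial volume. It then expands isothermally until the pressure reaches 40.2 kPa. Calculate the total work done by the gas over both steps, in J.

10600 J

n = P₁V₁/(RT₁) = 408×22.6/(8.314×451) = 2.46 mol.
Step 1 — Adiabatic: TV^(γ−1) = const ⇒ T₂ = 451×(0.422)^0.667 = 254 K; PV^γ = const ⇒ P₂ = 96.8 kPa.
ΔU = nCvΔT = 2.46×12.5×(254−451) = -6050 J.
Q = 0 for an adiabatic process, so W = −ΔU = 6050 J.
State after step 1: P = 96.8 kPa, V = 53.6 L, T = 254 K.
Step 2 — Isothermal: T stays 254 K; PV = const ⇒ V₂ = 129 L, P₂ = 40.2 kPa.
ΔU = 0 (ideal gas, T constant).
W = nRT ln(V₂/V₁) = 2.46×8.314×254×ln(2.41) = 4560 J.
Q = ΔU + W = 4560 J.
Net over both steps: W = 10600 J, Q = 4560 J, ΔU = -6050 J.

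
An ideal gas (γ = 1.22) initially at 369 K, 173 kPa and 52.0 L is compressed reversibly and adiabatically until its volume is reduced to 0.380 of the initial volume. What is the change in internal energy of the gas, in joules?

9700 J

n = P₁V₁/(RT₁) = 173×52.0/(8.314×369) = 2.93 mol.
Adiabatic: TV^(γ−1) = const ⇒ T₂ = 369×(2.63)^0.220 = 457 K; PV^γ = const ⇒ P₂ = 563 kPa.
For an ideal gas ΔU = nCvΔT with Cv = R/(γ−1) = 37.8 J/(mol·K).
ΔU = 2.93×37.8×(457−369) = 9700 J.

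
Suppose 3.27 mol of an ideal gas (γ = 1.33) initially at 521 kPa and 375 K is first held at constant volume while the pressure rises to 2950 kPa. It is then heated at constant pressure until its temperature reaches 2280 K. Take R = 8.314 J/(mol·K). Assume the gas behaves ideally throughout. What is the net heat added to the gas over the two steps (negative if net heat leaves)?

V₁ = nRT₁/P₁ = 3.27×8.314×375/521 = 19.6 L.
Step 1 — Isochoric: V stays 19.6 L; P/T = const ⇒ T₂ = 2120 K, P₂ = 2950 kPa.
W = 0 (no volume change).
ΔU = nCvΔT = 3.27×25.2×(2120−375) = 144000 J.
Q = ΔU = 144000 J.
State after step 1: P = 2950 kPa, V = 19.6 L, T = 2120 K.
Step 2 — Isobaric: P stays 2950 kPa; V/T = const ⇒ T₂ = 2280 K, V₂ = 21.0 L.
W = PΔV = 2950×(21.0−19.6) kPa·L = 4260 J.
ΔU = nCvΔT = 3.27×25.2×(2280−2120) = 12900 J.
Q = ΔU + W = nCpΔT = 17200 J.
Net over both steps: W = 4260 J, Q = 161000 J, ΔU = 157000 J.

161000 J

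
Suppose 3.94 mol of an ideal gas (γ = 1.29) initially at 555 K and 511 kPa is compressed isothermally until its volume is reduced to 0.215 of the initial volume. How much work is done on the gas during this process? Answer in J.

27900 J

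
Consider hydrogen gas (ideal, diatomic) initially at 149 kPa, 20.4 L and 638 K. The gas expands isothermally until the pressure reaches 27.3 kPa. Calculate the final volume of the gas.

111 L

Isothermal: T stays 638 K; PV = const ⇒ V₂ = 111 L, P₂ = 27.3 kPa.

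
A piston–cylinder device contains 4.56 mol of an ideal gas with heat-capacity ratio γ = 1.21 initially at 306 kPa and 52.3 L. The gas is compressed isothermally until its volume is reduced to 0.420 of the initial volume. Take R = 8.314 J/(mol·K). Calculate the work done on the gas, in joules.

13900 J

T₁ = P₁V₁/(nR) = 306×52.3/(4.56×8.314) = 422 K.
Isothermal: T stays 422 K; PV = const ⇒ V₂ = 22.0 L, P₂ = 729 kPa.
W = nRT ln(V₂/V₁) = 4.56×8.314×422×ln(0.420) = -13900 J.
Work done on the gas = −W_by = 13900 J.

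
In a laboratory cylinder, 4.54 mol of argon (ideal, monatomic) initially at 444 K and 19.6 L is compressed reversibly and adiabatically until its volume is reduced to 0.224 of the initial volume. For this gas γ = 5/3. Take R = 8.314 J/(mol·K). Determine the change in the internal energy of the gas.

P₁ = nRT₁/V₁ = 4.54×8.314×444/19.6 = 855 kPa.
Adiabatic: TV^(γ−1) = const ⇒ T₂ = 444×(4.46)^0.667 = 1200 K; PV^γ = const ⇒ P₂ = 10300 kPa.
For an ideal gas ΔU = nCvΔT with Cv = (3/2)R = 12.5 J/(mol·K).
ΔU = 4.54×12.5×(1200−444) = 43000 J.

43000 J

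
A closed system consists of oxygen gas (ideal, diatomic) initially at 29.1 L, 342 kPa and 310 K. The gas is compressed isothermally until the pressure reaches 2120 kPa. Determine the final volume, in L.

4.69 L

Isothermal: T stays 310 K; PV = const ⇒ V₂ = 4.69 L, P₂ = 2120 kPa.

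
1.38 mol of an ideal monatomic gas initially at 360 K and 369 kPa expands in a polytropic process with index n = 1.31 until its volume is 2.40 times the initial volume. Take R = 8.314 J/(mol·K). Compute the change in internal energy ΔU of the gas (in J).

V₁ = nRT₁/P₁ = 1.38×8.314×360/369 = 11.2 L.
Polytropic n=1.31: T₂ = T₁(V₁/V₂)^(n−1) = 360×(0.417)^0.31 = 274 K; P₂ = P₁(V₁/V₂)^n = 117 kPa.
For an ideal gas ΔU = nCvΔT with Cv = (3/2)R = 12.5 J/(mol·K).
ΔU = 1.38×12.5×(274−360) = -1470 J.

-1470 J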